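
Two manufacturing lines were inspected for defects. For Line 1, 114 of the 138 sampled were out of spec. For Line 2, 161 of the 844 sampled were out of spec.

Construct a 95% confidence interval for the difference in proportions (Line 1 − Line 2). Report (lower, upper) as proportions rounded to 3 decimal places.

First, p̂₁ = 114/138 = 0.8261; p̂₂ = 161/844 = 0.1908.
The two standard errors are √(0.8261×0.1739/138) = 0.03226 and √(0.1908×0.8092/844) = 0.01353.
Because the samples are independent, SE_diff = √(0.03226² + 0.01353²) = 0.03498.
Using z* = 1.960 for 95%, ME = 1.960 × 0.03498 = 0.06856.
p̂₁ − p̂₂ = 0.6353; interval 0.6353 ± 0.06856 gives (0.567, 0.704).

(0.567, 0.704)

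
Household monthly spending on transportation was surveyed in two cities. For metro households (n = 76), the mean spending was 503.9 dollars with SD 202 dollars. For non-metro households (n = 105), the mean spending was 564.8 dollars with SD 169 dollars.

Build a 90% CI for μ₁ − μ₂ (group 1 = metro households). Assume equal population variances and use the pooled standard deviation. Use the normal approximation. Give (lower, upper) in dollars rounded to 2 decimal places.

s_p = √[((n₁−1)s₁² + (n₂−1)s₂²)/(n₁+n₂−2)] = √[(75·202² + 104·169²)/179] = 183.5504.
SE = 183.5504·√(1/76 + 1/105) = 27.6435.
With z* = 1.645, margin = 1.645 × 27.6435 = 45.4736.
x̄₁ − x̄₂ = 503.9 − 564.8 = -60.9000; interval -60.9000 ± 45.4736 = (-106.37, -15.43).

(-106.37, -15.43)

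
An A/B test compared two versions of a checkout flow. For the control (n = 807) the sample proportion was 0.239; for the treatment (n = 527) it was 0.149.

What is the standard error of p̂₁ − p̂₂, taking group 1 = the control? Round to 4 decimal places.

The two standard errors are √(0.2390×0.7610/807) = 0.01501 and √(0.1490×0.8510/527) = 0.01551.
Because the samples are independent, SE_diff = √(0.01501² + 0.01551²) = 0.02158.

0.0216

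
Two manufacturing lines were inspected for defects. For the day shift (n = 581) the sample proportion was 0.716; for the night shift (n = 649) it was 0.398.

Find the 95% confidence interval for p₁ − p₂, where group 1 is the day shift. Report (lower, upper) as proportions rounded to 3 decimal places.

(0.265, 0.371)

The two standard errors are √(0.7160×0.2840/581) = 0.01871 and √(0.3980×0.6020/649) = 0.01921.
Because the samples are independent, SE_diff = √(0.01871² + 0.01921²) = 0.02682.
Using z* = 1.960 for 95%, ME = 1.960 × 0.02682 = 0.05257.
p̂₁ − p̂₂ = 0.3180; interval 0.3180 ± 0.05257 gives (0.265, 0.371).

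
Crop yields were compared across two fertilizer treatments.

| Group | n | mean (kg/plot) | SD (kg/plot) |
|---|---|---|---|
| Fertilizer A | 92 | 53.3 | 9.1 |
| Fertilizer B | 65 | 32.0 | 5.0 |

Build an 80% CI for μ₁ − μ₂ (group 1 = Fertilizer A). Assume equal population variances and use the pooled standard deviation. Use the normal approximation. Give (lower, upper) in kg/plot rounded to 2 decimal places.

Pooled variance s_p² = [91·9.1² + 64·5.0²] / (92+65−2) = 58.9401, so s_p = 7.6772.
SE_diff = s_p·√(1/n₁ + 1/n₂) = 7.6772·√(1/92 + 1/65) = 1.2439.
z* = 1.282; margin = 1.282 × 1.2439 = 1.5947.
Difference = 53.3 − 32.0 = 21.3000.
21.3000 ± 1.5947 → (19.71, 22.89).

(19.71, 22.89)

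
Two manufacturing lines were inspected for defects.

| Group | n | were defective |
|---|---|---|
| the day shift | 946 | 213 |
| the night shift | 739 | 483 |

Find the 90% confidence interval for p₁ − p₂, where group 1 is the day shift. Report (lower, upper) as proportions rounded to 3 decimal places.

(-0.465, -0.392)

Sample proportions: 213/946 = 0.2252, 483/739 = 0.6536.
Each SE is √(p̂(1−p̂)/n): √(0.2252·0.7748/946) = 0.01358 and √(0.6536·0.3464/739) = 0.01750.
SE(p̂₁ − p̂₂) = √(SE₁² + SE₂²) = √(0.0001844164 + 0.00030625) = 0.02215, since the two samples are independent.
At 90% confidence z* = 1.645; margin = 1.645 × 0.02215 = 0.03644.
The difference is 0.2252 − 0.6536 = -0.4284, so the interval is -0.4284 ± 0.03644 = (-0.465, -0.392).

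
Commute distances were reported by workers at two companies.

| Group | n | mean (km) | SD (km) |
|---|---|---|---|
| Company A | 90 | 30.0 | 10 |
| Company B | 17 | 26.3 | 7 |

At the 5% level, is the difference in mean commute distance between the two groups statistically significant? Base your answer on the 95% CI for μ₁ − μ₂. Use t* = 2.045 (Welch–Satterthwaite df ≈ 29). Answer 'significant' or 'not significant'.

not significant

SE₁ = s₁/√n₁ = 10/√90 = 1.0541; SE₂ = 7/√17 = 1.6977.
Independent samples, unequal variances: SE_diff = √(SE₁² + SE₂²) = √(1.11112681 + 2.88218529) = 1.9983.
t* = 2.045, so margin of error = 2.045 × 1.9983 = 4.0865.
Difference in means = 30.0 − 26.3 = 3.7000.
3.7000 ± 4.0865 → (-0.3865, 7.7865).
The interval (-0.3865, 7.7865) contains 0, so the difference is not significant.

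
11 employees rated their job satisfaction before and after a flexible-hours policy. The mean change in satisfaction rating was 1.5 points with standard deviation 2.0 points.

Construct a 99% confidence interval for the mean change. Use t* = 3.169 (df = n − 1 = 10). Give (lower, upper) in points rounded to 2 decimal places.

Paired design: SE = s_d/√n = 2.0/√11 = 0.6030.
t* = 3.169; margin of error = 3.169 × 0.6030 = 1.9109.
1.5 ± 1.9109 → (-0.41, 3.41).

(-0.41, 3.41)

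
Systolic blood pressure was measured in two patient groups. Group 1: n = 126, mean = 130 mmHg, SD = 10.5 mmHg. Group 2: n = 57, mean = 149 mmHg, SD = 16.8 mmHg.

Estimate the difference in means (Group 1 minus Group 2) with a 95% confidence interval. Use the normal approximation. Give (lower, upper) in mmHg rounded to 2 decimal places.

SE₁ = s₁/√n₁ = 10.5/√126 = 0.9354; SE₂ = 16.8/√57 = 2.2252.
Independent samples, unequal variances: SE_diff = √(SE₁² + SE₂²) = √(0.87497316 + 4.95151504) = 2.4138.
z* = 1.960, so margin of error = 1.960 × 2.4138 = 4.7310.
Difference in means = 130 − 149 = -19.0000.
-19.0000 ± 4.7310 → (-23.73, -14.27).

(-23.73, -14.27)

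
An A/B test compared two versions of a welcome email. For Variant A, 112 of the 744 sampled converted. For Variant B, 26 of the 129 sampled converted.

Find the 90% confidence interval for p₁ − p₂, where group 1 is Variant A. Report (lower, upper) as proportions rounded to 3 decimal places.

(-0.113, 0.011)

Sample proportions: 112/744 = 0.1505, 26/129 = 0.2016.
Each SE is √(p̂(1−p̂)/n): √(0.1505·0.8495/744) = 0.01311 and √(0.2016·0.7984/129) = 0.03532.
SE(p̂₁ − p̂₂) = √(SE₁² + SE₂²) = √(0.0001718721 + 0.0012475024) = 0.03767, since the two samples are independent.
At 90% confidence z* = 1.645; margin = 1.645 × 0.03767 = 0.06197.
The difference is 0.1505 − 0.2016 = -0.0511, so the interval is -0.0511 ± 0.06197 = (-0.113, 0.011).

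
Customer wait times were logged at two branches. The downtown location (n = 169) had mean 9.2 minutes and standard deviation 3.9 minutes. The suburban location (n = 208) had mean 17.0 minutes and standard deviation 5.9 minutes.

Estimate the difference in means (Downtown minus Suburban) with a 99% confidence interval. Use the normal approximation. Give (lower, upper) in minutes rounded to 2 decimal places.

SE₁ = s₁/√n₁ = 3.9/√169 = 0.3000; SE₂ = 5.9/√208 = 0.4091.
Independent samples, unequal variances: SE_diff = √(SE₁² + SE₂²) = √(0.09 + 0.16736281) = 0.5073.
z* = 2.576, so margin of error = 2.576 × 0.5073 = 1.3068.
Difference in means = 9.2 − 17.0 = -7.8000.
-7.8000 ± 1.3068 → (-9.11, -6.49).

(-9.11, -6.49)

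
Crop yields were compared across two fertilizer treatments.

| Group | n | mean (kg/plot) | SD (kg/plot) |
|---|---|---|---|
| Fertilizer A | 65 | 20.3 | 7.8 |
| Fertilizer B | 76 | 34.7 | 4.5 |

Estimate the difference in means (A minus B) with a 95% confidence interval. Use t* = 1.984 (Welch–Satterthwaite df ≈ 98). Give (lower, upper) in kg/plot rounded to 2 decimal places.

(-16.58, -12.22)

Standard errors of each mean: 7.8/√65 = 0.9675 and 4.5/√76 = 0.5162.
SE(x̄₁ − x̄₂) = √(0.9675² + 0.5162²) = 1.0966 for independent samples with unequal variances.
With t* = 1.984, the margin is 1.984 × 1.0966 = 2.1757.
x̄₁ − x̄₂ = 20.3 − 34.7 = -14.4000; the interval is -14.4000 ± 2.1757 = (-16.58, -12.22).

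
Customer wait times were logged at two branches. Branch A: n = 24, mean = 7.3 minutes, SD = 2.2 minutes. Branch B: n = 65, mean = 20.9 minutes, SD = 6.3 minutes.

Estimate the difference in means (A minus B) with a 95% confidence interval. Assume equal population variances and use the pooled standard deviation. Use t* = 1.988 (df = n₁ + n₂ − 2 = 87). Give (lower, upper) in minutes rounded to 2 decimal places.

(-16.22, -10.98)

s_p = √[((n₁−1)s₁² + (n₂−1)s₂²)/(n₁+n₂−2)] = √[(23·2.2² + 64·6.3²)/87] = 5.5206.
SE = 5.5206·√(1/24 + 1/65) = 1.3186.
With t* = 1.988, margin = 1.988 × 1.3186 = 2.6214.
x̄₁ − x̄₂ = 7.3 − 20.9 = -13.6000; interval -13.6000 ± 2.6214 = (-16.22, -10.98).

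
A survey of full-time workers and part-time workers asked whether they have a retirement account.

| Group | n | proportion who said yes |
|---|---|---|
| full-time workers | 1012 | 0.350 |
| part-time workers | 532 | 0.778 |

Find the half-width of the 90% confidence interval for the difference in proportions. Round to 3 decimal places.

SE₁ = √(p̂₁(1−p̂₁)/n₁) = √(0.3500·0.6500/1012) = 0.01499; SE₂ = √(0.7780·0.2220/532) = 0.01802.
Independent samples: SE of the difference = √(SE₁² + SE₂²) = √(0.0002247001 + 0.0003247204) = 0.02344.
z* for 90% confidence is 1.645, so the margin of error is 1.645 × 0.02344 = 0.03856.

0.039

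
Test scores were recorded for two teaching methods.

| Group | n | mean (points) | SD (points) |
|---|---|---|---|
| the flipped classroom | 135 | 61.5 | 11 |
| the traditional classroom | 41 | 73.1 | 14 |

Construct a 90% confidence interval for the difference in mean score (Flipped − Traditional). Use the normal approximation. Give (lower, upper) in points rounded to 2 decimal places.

Per-group SEs: s₁/√n₁ = 11/√135 = 0.9467, s₂/√n₂ = 14/√41 = 2.1864.
Unpooled SE of the difference: √(0.89624089 + 4.78034496) = 2.3826.
Margin of error = z* · SE = 1.645 × 2.3826 = 3.9194.
x̄₁ − x̄₂ = 61.5 − 73.1 = -11.6000.
CI: -11.6000 ± 3.9194 = (-15.52, -7.68).

(-15.52, -7.68)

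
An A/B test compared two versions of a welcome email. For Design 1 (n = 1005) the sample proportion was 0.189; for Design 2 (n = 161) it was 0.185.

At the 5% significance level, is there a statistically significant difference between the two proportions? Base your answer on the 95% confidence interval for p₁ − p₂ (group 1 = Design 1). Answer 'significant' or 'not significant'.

not significant

SE₁ = √(p̂₁(1−p̂₁)/n₁) = √(0.1890·0.8110/1005) = 0.01235; SE₂ = √(0.1850·0.8150/161) = 0.03060.
Independent samples: SE of the difference = √(SE₁² + SE₂²) = √(0.0001525225 + 0.00093636) = 0.03300.
z* for 95% confidence is 1.960, so the margin of error is 1.960 × 0.03300 = 0.06468.
Point estimate p̂₁ − p̂₂ = 0.1890 − 0.1850 = 0.0040.
0.0040 ± 0.06468 → (-0.06068, 0.06868).
The interval (-0.06068, 0.06868) contains 0, so the difference is not significant.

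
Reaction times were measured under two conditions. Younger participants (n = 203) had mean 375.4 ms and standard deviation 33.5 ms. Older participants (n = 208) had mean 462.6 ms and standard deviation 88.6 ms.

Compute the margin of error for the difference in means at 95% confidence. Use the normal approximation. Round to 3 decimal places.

Standard errors of each mean: 33.5/√203 = 2.3512 and 88.6/√208 = 6.1433.
SE(x̄₁ − x̄₂) = √(2.3512² + 6.1433²) = 6.5779 for independent samples with unequal variances.
With z* = 1.960, the margin is 1.960 × 6.5779 = 12.8927.

12.893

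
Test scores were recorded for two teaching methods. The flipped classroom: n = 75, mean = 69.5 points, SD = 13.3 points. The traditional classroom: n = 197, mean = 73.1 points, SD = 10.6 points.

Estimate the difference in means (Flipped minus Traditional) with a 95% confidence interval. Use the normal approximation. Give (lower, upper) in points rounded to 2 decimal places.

(-6.95, -0.25)

Per-group SEs: s₁/√n₁ = 13.3/√75 = 1.5358, s₂/√n₂ = 10.6/√197 = 0.7552.
Unpooled SE of the difference: √(2.35868164 + 0.57032704) = 1.7114.
Margin of error = z* · SE = 1.960 × 1.7114 = 3.3543.
x̄₁ − x̄₂ = 69.5 − 73.1 = -3.6000.
CI: -3.6000 ± 3.3543 = (-6.95, -0.25).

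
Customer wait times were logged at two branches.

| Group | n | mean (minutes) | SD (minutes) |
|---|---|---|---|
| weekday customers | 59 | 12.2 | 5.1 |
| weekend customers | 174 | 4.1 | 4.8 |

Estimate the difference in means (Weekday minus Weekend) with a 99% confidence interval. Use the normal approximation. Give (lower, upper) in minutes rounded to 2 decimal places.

Standard errors of each mean: 5.1/√59 = 0.6640 and 4.8/√174 = 0.3639.
SE(x̄₁ − x̄₂) = √(0.6640² + 0.3639²) = 0.7572 for independent samples with unequal variances.
With z* = 2.576, the margin is 2.576 × 0.7572 = 1.9505.
x̄₁ − x̄₂ = 12.2 − 4.1 = 8.1000; the interval is 8.1000 ± 1.9505 = (6.15, 10.05).

(6.15, 10.05)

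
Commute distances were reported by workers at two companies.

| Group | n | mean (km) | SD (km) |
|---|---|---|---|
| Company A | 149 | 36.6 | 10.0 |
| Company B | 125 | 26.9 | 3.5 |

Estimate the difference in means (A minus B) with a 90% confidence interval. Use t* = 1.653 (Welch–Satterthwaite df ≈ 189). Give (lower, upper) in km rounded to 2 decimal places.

Standard errors of each mean: 10.0/√149 = 0.8192 and 3.5/√125 = 0.3130.
SE(x̄₁ − x̄₂) = √(0.8192² + 0.3130²) = 0.8770 for independent samples with unequal variances.
With t* = 1.653, the margin is 1.653 × 0.8770 = 1.4497.
x̄₁ − x̄₂ = 36.6 − 26.9 = 9.7000; the interval is 9.7000 ± 1.4497 = (8.25, 11.15).

(8.25, 11.15)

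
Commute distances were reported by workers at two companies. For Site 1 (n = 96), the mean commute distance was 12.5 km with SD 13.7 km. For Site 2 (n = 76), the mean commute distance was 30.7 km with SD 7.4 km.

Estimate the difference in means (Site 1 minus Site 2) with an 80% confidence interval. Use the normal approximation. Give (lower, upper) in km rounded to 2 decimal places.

SE₁ = s₁/√n₁ = 13.7/√96 = 1.3983; SE₂ = 7.4/√76 = 0.8488.
Independent samples, unequal variances: SE_diff = √(SE₁² + SE₂²) = √(1.95524289 + 0.72046144) = 1.6358.
z* = 1.282, so margin of error = 1.282 × 1.6358 = 2.0971.
Difference in means = 12.5 − 30.7 = -18.2000.
-18.2000 ± 2.0971 → (-20.30, -16.10).

(-20.30, -16.10)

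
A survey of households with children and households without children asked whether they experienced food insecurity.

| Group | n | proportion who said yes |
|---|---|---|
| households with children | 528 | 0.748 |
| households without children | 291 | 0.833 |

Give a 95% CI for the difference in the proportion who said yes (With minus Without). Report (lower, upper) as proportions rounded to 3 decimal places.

SE₁ = √(p̂₁(1−p̂₁)/n₁) = √(0.7480·0.2520/528) = 0.01889; SE₂ = √(0.8330·0.1670/291) = 0.02186.
Independent samples: SE of the difference = √(SE₁² + SE₂²) = √(0.0003568321 + 0.0004778596) = 0.02889.
z* for 95% confidence is 1.960, so the margin of error is 1.960 × 0.02889 = 0.05662.
Point estimate p̂₁ − p̂₂ = 0.7480 − 0.8330 = -0.0850.
-0.0850 ± 0.05662 → (-0.142, -0.028).

(-0.142, -0.028)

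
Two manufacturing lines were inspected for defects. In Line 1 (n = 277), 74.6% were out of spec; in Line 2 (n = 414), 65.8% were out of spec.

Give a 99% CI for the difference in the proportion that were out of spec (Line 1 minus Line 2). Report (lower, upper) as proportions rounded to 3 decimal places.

The two standard errors are √(0.7460×0.2540/277) = 0.02615 and √(0.6580×0.3420/414) = 0.02331.
Because the samples are independent, SE_diff = √(0.02615² + 0.02331²) = 0.03503.
Using z* = 2.576 for 99%, ME = 2.576 × 0.03503 = 0.09024.
p̂₁ − p̂₂ = 0.0880; interval 0.0880 ± 0.09024 gives (-0.002, 0.178).

(-0.002, 0.178)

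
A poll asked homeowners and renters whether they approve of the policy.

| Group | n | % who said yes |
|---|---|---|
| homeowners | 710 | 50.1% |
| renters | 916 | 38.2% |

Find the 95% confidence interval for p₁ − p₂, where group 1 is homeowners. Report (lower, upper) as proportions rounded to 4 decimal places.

(0.0706, 0.1674)

The two standard errors are √(0.5010×0.4990/710) = 0.01876 and √(0.3820×0.6180/916) = 0.01605.
Because the samples are independent, SE_diff = √(0.01876² + 0.01605²) = 0.02469.
Using z* = 1.960 for 95%, ME = 1.960 × 0.02469 = 0.04839.
p̂₁ − p̂₂ = 0.1190; interval 0.1190 ± 0.04839 gives (0.0706, 0.1674).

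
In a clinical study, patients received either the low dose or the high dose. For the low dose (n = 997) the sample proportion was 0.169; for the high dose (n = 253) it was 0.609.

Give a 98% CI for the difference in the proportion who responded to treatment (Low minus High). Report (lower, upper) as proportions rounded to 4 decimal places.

The two standard errors are √(0.1690×0.8310/997) = 0.01187 and √(0.6090×0.3910/253) = 0.03068.
Because the samples are independent, SE_diff = √(0.01187² + 0.03068²) = 0.03290.
Using z* = 2.326 for 98%, ME = 2.326 × 0.03290 = 0.07653.
p̂₁ − p̂₂ = -0.4400; interval -0.4400 ± 0.07653 gives (-0.5165, -0.3635).

(-0.5165, -0.3635)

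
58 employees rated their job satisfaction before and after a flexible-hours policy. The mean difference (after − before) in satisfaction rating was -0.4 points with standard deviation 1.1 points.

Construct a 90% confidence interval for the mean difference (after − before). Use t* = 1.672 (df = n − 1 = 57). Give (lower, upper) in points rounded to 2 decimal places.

Paired design: SE = s_d/√n = 1.1/√58 = 0.1444.
t* = 1.672; margin of error = 1.672 × 0.1444 = 0.2414.
-0.4 ± 0.2414 → (-0.64, -0.16).

(-0.64, -0.16)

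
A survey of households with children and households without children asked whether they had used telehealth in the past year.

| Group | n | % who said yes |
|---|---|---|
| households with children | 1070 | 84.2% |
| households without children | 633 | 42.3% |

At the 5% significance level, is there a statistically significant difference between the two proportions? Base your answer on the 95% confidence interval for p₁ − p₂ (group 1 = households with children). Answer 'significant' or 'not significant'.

significant

Each SE is √(p̂(1−p̂)/n): √(0.8420·0.1580/1070) = 0.01115 and √(0.4230·0.5770/633) = 0.01964.
SE(p̂₁ − p̂₂) = √(SE₁² + SE₂²) = √(0.0001243225 + 0.0003857296) = 0.02258, since the two samples are independent.
At 95% confidence z* = 1.960; margin = 1.960 × 0.02258 = 0.04426.
The difference is 0.8420 − 0.4230 = 0.4190, so the interval is 0.4190 ± 0.04426 = (0.37474, 0.46326).
The interval (0.37474, 0.46326) does not contain 0, so the difference is significant.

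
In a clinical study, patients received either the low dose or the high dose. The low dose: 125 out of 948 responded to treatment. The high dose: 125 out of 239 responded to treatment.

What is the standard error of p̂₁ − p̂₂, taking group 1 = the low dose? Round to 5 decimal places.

0.03413

Sample proportions: 125/948 = 0.1319, 125/239 = 0.5230.
Each SE is √(p̂(1−p̂)/n): √(0.1319·0.8681/948) = 0.01099 and √(0.5230·0.4770/239) = 0.03231.
SE(p̂₁ − p̂₂) = √(SE₁² + SE₂²) = √(0.0001207801 + 0.0010439361) = 0.03413, since the two samples are independent.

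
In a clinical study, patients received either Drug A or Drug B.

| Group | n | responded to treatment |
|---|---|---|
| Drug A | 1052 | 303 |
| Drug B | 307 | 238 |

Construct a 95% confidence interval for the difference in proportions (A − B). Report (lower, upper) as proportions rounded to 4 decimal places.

p̂₁ = 303/1052 = 0.2880 and p̂₂ = 238/307 = 0.7752.
SE₁ = √(p̂₁(1−p̂₁)/n₁) = √(0.2880·0.7120/1052) = 0.01396; SE₂ = √(0.7752·0.2248/307) = 0.02383.
Independent samples: SE of the difference = √(SE₁² + SE₂²) = √(0.0001948816 + 0.0005678689) = 0.02762.
z* for 95% confidence is 1.960, so the margin of error is 1.960 × 0.02762 = 0.05414.
Point estimate p̂₁ − p̂₂ = 0.2880 − 0.7752 = -0.4872.
-0.4872 ± 0.05414 → (-0.5413, -0.4331).

(-0.5413, -0.4331)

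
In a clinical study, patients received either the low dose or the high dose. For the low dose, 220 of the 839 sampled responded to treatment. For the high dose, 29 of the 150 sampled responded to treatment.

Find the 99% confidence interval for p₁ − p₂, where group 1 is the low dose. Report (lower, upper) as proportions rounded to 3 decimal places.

(-0.023, 0.161)

p̂₁ = 220/839 = 0.2622 and p̂₂ = 29/150 = 0.1933.
SE₁ = √(p̂₁(1−p̂₁)/n₁) = √(0.2622·0.7378/839) = 0.01518; SE₂ = √(0.1933·0.8067/150) = 0.03224.
Independent samples: SE of the difference = √(SE₁² + SE₂²) = √(0.0002304324 + 0.0010394176) = 0.03563.
z* for 99% confidence is 2.576, so the margin of error is 2.576 × 0.03563 = 0.09178.
Point estimate p̂₁ − p̂₂ = 0.2622 − 0.1933 = 0.0689.
0.0689 ± 0.09178 → (-0.023, 0.161).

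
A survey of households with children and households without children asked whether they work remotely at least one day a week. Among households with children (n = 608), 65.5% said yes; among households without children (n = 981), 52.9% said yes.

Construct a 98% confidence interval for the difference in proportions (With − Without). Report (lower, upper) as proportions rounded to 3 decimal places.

(0.068, 0.184)

SE₁ = √(p̂₁(1−p̂₁)/n₁) = √(0.6550·0.3450/608) = 0.01928; SE₂ = √(0.5290·0.4710/981) = 0.01594.
Independent samples: SE of the difference = √(SE₁² + SE₂²) = √(0.0003717184 + 0.0002540836) = 0.02502.
z* for 98% confidence is 2.326, so the margin of error is 2.326 × 0.02502 = 0.05820.
Point estimate p̂₁ − p̂₂ = 0.6550 − 0.5290 = 0.1260.
0.1260 ± 0.05820 → (0.068, 0.184).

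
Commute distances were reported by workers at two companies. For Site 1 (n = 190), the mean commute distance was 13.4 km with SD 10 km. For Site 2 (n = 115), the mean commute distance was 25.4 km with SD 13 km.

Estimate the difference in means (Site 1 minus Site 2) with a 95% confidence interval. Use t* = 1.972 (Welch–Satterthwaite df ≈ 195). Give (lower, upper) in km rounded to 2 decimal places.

Per-group SEs: s₁/√n₁ = 10/√190 = 0.7255, s₂/√n₂ = 13/√115 = 1.2123.
Unpooled SE of the difference: √(0.52635025 + 1.46967129) = 1.4128.
Margin of error = t* · SE = 1.972 × 1.4128 = 2.7860.
x̄₁ − x̄₂ = 13.4 − 25.4 = -12.0000.
CI: -12.0000 ± 2.7860 = (-14.79, -9.21).

(-14.79, -9.21)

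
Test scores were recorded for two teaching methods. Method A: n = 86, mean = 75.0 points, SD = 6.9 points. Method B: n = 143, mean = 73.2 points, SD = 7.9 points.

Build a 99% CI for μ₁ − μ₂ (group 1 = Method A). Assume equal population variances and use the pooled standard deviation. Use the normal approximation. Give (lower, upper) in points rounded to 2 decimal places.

(-0.85, 4.45)

s_p = √[((n₁−1)s₁² + (n₂−1)s₂²)/(n₁+n₂−2)] = √[(85·6.9² + 142·7.9²)/227] = 7.5411.
SE = 7.5411·√(1/86 + 1/143) = 1.0290.
With z* = 2.576, margin = 2.576 × 1.0290 = 2.6507.
x̄₁ − x̄₂ = 75.0 − 73.2 = 1.8000; interval 1.8000 ± 2.6507 = (-0.85, 4.45).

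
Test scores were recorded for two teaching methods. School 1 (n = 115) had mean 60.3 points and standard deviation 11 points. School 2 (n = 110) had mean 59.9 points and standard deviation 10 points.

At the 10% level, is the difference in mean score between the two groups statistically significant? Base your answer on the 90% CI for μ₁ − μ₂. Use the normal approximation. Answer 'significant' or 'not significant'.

not significant

Standard errors of each mean: 11/√115 = 1.0258 and 10/√110 = 0.9535.
SE(x̄₁ − x̄₂) = √(1.0258² + 0.9535²) = 1.4005 for independent samples with unequal variances.
With z* = 1.645, the margin is 1.645 × 1.4005 = 2.3038.
x̄₁ − x̄₂ = 60.3 − 59.9 = 0.4000; the interval is 0.4000 ± 2.3038 = (-1.9038, 2.7038).
The interval (-1.9038, 2.7038) contains 0, so the difference is not significant.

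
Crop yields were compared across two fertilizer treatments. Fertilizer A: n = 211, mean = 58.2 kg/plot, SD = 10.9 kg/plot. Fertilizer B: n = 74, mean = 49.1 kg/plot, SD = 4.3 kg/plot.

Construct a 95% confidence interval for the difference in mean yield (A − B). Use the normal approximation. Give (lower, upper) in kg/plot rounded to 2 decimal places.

Per-group SEs: s₁/√n₁ = 10.9/√211 = 0.7504, s₂/√n₂ = 4.3/√74 = 0.4999.
Unpooled SE of the difference: √(0.56310016 + 0.24990001) = 0.9017.
Margin of error = z* · SE = 1.960 × 0.9017 = 1.7673.
x̄₁ − x̄₂ = 58.2 − 49.1 = 9.1000.
CI: 9.1000 ± 1.7673 = (7.33, 10.87).

(7.33, 10.87)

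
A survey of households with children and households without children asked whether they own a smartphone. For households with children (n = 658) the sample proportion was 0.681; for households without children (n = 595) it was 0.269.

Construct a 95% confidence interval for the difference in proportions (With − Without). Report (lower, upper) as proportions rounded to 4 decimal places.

SE₁ = √(p̂₁(1−p̂₁)/n₁) = √(0.6810·0.3190/658) = 0.01817; SE₂ = √(0.2690·0.7310/595) = 0.01818.
Independent samples: SE of the difference = √(SE₁² + SE₂²) = √(0.0003301489 + 0.0003305124) = 0.02570.
z* for 95% confidence is 1.960, so the margin of error is 1.960 × 0.02570 = 0.05037.
Point estimate p̂₁ − p̂₂ = 0.6810 − 0.2690 = 0.4120.
0.4120 ± 0.05037 → (0.3616, 0.4624).

(0.3616, 0.4624)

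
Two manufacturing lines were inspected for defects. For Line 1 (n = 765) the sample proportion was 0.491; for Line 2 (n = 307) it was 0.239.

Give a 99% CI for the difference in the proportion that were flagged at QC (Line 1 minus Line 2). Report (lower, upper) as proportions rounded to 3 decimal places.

SE₁ = √(p̂₁(1−p̂₁)/n₁) = √(0.4910·0.5090/765) = 0.01807; SE₂ = √(0.2390·0.7610/307) = 0.02434.
Independent samples: SE of the difference = √(SE₁² + SE₂²) = √(0.0003265249 + 0.0005924356) = 0.03031.
z* for 99% confidence is 2.576, so the margin of error is 2.576 × 0.03031 = 0.07808.
Point estimate p̂₁ − p̂₂ = 0.4910 − 0.2390 = 0.2520.
0.2520 ± 0.07808 → (0.174, 0.330).

(0.174, 0.330)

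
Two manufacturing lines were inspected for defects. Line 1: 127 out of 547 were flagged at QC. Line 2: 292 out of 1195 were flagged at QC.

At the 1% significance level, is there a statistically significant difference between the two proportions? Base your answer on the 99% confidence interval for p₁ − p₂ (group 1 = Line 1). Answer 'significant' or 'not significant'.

not significant

p̂₁ = 127/547 = 0.2322 and p̂₂ = 292/1195 = 0.2444.
SE₁ = √(p̂₁(1−p̂₁)/n₁) = √(0.2322·0.7678/547) = 0.01805; SE₂ = √(0.2444·0.7556/1195) = 0.01243.
Independent samples: SE of the difference = √(SE₁² + SE₂²) = √(0.0003258025 + 0.0001545049) = 0.02192.
z* for 99% confidence is 2.576, so the margin of error is 2.576 × 0.02192 = 0.05647.
Point estimate p̂₁ − p̂₂ = 0.2322 − 0.2444 = -0.0122.
-0.0122 ± 0.05647 → (-0.06867, 0.04427).
The interval (-0.06867, 0.04427) contains 0, so the difference is not significant.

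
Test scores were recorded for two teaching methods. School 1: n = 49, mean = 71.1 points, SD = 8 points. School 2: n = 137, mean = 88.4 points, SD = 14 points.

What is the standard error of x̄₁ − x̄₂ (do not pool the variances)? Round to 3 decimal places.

1.654

Standard errors of each mean: 8/√49 = 1.1429 and 14/√137 = 1.1961.
SE(x̄₁ − x̄₂) = √(1.1429² + 1.1961²) = 1.6544 for independent samples with unequal variances.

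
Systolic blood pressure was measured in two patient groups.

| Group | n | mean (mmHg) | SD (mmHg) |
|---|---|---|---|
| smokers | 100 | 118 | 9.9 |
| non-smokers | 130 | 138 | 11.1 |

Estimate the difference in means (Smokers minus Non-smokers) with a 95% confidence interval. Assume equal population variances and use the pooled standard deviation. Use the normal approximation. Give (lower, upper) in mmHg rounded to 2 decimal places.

Pooled variance s_p² = [99·9.9² + 129·11.1²] / (100+130−2) = 112.2679, so s_p = 10.5957.
SE_diff = s_p·√(1/n₁ + 1/n₂) = 10.5957·√(1/100 + 1/130) = 1.4094.
z* = 1.960; margin = 1.960 × 1.4094 = 2.7624.
Difference = 118 − 138 = -20.0000.
-20.0000 ± 2.7624 → (-22.76, -17.24).

(-22.76, -17.24)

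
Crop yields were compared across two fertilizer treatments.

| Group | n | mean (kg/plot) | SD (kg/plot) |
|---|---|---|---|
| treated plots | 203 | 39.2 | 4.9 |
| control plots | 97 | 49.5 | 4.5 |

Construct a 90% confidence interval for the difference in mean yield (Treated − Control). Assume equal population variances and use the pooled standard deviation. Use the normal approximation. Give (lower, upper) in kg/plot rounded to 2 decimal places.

(-11.27, -9.33)

Pooled variance s_p² = [202·4.9² + 96·4.5²] / (203+97−2) = 22.7987, so s_p = 4.7748.
SE_diff = s_p·√(1/n₁ + 1/n₂) = 4.7748·√(1/203 + 1/97) = 0.5894.
z* = 1.645; margin = 1.645 × 0.5894 = 0.9696.
Difference = 39.2 − 49.5 = -10.3000.
-10.3000 ± 0.9696 → (-11.27, -9.33).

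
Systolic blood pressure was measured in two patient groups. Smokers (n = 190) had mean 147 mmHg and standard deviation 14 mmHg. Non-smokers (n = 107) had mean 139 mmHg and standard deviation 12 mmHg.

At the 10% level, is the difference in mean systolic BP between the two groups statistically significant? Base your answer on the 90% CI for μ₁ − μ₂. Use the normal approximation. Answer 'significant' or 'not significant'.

significant

Per-group SEs: s₁/√n₁ = 14/√190 = 1.0157, s₂/√n₂ = 12/√107 = 1.1601.
Unpooled SE of the difference: √(1.03164649 + 1.34583201) = 1.5419.
Margin of error = z* · SE = 1.645 × 1.5419 = 2.5364.
x̄₁ − x̄₂ = 147 − 139 = 8.0000.
CI: 8.0000 ± 2.5364 = (5.4636, 10.5364).
The interval (5.4636, 10.5364) does not contain 0, so the difference is significant.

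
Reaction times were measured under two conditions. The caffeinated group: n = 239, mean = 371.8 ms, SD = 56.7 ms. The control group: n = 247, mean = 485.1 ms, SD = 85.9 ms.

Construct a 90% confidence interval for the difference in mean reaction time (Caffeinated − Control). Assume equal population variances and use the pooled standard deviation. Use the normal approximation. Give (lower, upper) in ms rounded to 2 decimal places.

(-124.20, -102.40)

s_p = √[((n₁−1)s₁² + (n₂−1)s₂²)/(n₁+n₂−2)] = √[(238·56.7² + 246·85.9²)/484] = 73.0155.
SE = 73.0155·√(1/239 + 1/247) = 6.6250.
With z* = 1.645, margin = 1.645 × 6.6250 = 10.8981.
x̄₁ − x̄₂ = 371.8 − 485.1 = -113.3000; interval -113.3000 ± 10.8981 = (-124.20, -102.40).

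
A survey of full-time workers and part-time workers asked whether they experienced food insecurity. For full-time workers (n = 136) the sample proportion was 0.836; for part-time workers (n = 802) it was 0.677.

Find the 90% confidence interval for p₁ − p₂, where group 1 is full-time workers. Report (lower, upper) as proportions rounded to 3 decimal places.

Each SE is √(p̂(1−p̂)/n): √(0.8360·0.1640/136) = 0.03175 and √(0.6770·0.3230/802) = 0.01651.
SE(p̂₁ − p̂₂) = √(SE₁² + SE₂²) = √(0.0010080625 + 0.0002725801) = 0.03579, since the two samples are independent.
At 90% confidence z* = 1.645; margin = 1.645 × 0.03579 = 0.05887.
The difference is 0.8360 − 0.6770 = 0.1590, so the interval is 0.1590 ± 0.05887 = (0.100, 0.218).

(0.100, 0.218)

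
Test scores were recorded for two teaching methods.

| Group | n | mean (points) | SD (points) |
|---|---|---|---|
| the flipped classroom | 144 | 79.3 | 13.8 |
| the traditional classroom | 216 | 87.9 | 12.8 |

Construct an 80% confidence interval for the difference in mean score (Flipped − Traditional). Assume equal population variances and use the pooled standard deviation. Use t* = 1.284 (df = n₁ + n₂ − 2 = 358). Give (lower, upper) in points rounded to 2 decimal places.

(-10.42, -6.78)

Pooled variance s_p² = [143·13.8² + 215·12.8²] / (144+216−2) = 174.4651, so s_p = 13.2085.
SE_diff = s_p·√(1/n₁ + 1/n₂) = 13.2085·√(1/144 + 1/216) = 1.4210.
t* = 1.284; margin = 1.284 × 1.4210 = 1.8246.
Difference = 79.3 − 87.9 = -8.6000.
-8.6000 ± 1.8246 → (-10.42, -6.78).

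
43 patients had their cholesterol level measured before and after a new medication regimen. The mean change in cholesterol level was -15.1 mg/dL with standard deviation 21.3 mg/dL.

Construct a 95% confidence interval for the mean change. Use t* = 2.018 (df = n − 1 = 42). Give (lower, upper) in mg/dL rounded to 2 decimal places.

This is a matched-pairs design, so SE = s_d/√n = 21.3/√43 = 3.2482.
Margin = 2.018 × 3.2482 = 6.5549; the interval is -15.1 ± 6.5549 = (-21.65, -8.55).

(-21.65, -8.55)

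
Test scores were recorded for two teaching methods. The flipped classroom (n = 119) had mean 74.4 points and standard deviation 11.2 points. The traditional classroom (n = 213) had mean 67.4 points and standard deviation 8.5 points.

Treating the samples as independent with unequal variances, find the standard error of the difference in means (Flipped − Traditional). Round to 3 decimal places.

Per-group SEs: s₁/√n₁ = 11.2/√119 = 1.0267, s₂/√n₂ = 8.5/√213 = 0.5824.
Unpooled SE of the difference: √(1.05411289 + 0.33918976) = 1.1804.

1.180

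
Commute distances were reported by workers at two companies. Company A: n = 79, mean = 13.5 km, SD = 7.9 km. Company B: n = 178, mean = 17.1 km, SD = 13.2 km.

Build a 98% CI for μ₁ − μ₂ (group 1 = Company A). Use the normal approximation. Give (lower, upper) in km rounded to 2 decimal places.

(-6.69, -0.51)

Per-group SEs: s₁/√n₁ = 7.9/√79 = 0.8888, s₂/√n₂ = 13.2/√178 = 0.9894.
Unpooled SE of the difference: √(0.78996544 + 0.97891236) = 1.3300.
Margin of error = z* · SE = 2.326 × 1.3300 = 3.0936.
x̄₁ − x̄₂ = 13.5 − 17.1 = -3.6000.
CI: -3.6000 ± 3.0936 = (-6.69, -0.51).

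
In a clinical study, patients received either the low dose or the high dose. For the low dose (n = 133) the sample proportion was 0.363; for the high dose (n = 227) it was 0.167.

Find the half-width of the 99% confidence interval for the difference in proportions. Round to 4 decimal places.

0.1249

SE₁ = √(p̂₁(1−p̂₁)/n₁) = √(0.3630·0.6370/133) = 0.04170; SE₂ = √(0.1670·0.8330/227) = 0.02476.
Independent samples: SE of the difference = √(SE₁² + SE₂²) = √(0.00173889 + 0.0006130576) = 0.04850.
z* for 99% confidence is 2.576, so the margin of error is 2.576 × 0.04850 = 0.12494.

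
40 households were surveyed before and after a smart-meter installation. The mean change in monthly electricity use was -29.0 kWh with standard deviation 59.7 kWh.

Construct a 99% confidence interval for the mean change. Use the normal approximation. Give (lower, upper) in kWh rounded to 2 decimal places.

(-53.32, -4.68)

This is a matched-pairs design, so SE = s_d/√n = 59.7/√40 = 9.4394.
Margin = 2.576 × 9.4394 = 24.3159; the interval is -29.0 ± 24.3159 = (-53.32, -4.68).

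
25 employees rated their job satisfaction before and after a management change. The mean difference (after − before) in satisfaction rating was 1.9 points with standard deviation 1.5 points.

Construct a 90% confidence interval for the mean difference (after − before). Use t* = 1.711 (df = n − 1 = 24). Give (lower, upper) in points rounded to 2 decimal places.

Paired design: SE = s_d/√n = 1.5/√25 = 0.3000.
t* = 1.711; margin of error = 1.711 × 0.3000 = 0.5133.
1.9 ± 0.5133 → (1.39, 2.41).

(1.39, 2.41)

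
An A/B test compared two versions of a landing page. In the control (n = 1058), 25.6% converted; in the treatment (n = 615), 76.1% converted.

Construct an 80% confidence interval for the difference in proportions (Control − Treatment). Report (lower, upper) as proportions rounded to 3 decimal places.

(-0.533, -0.477)

Each SE is √(p̂(1−p̂)/n): √(0.2560·0.7440/1058) = 0.01342 and √(0.7610·0.2390/615) = 0.01720.
SE(p̂₁ − p̂₂) = √(SE₁² + SE₂²) = √(0.0001800964 + 0.00029584) = 0.02182, since the two samples are independent.
At 80% confidence z* = 1.282; margin = 1.282 × 0.02182 = 0.02797.
The difference is 0.2560 − 0.7610 = -0.5050, so the interval is -0.5050 ± 0.02797 = (-0.533, -0.477).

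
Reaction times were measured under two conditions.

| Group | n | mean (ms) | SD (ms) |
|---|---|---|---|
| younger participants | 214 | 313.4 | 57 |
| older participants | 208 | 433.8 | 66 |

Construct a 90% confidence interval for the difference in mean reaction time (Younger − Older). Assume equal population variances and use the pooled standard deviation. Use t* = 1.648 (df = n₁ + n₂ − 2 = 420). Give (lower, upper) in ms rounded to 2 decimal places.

(-130.28, -110.52)

s_p = √[((n₁−1)s₁² + (n₂−1)s₂²)/(n₁+n₂−2)] = √[(213·57² + 207·66²)/420] = 61.6003.
SE = 61.6003·√(1/214 + 1/208) = 5.9979.
With t* = 1.648, margin = 1.648 × 5.9979 = 9.8845.
x̄₁ − x̄₂ = 313.4 − 433.8 = -120.4000; interval -120.4000 ± 9.8845 = (-130.28, -110.52).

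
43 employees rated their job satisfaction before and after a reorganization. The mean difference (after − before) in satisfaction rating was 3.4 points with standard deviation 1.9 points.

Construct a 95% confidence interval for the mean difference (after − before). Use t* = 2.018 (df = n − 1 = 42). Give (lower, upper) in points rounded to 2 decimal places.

(2.82, 3.98)

Paired design: SE = s_d/√n = 1.9/√43 = 0.2897.
t* = 2.018; margin of error = 2.018 × 0.2897 = 0.5846.
3.4 ± 0.5846 → (2.82, 3.98).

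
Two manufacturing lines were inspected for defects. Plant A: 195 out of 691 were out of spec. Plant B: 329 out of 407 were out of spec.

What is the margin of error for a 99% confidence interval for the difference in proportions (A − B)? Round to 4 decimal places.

First, p̂₁ = 195/691 = 0.2822; p̂₂ = 329/407 = 0.8084.
The two standard errors are √(0.2822×0.7178/691) = 0.01712 and √(0.8084×0.1916/407) = 0.01951.
Because the samples are independent, SE_diff = √(0.01712² + 0.01951²) = 0.02596.
Using z* = 2.576 for 99%, ME = 2.576 × 0.02596 = 0.06687.

0.0669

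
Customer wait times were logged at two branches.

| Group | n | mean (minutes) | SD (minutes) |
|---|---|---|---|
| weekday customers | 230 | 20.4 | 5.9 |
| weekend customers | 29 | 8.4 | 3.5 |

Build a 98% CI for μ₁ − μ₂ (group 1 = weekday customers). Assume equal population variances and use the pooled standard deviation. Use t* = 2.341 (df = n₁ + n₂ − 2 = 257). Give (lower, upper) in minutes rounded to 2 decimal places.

Pooled variance s_p² = [229·5.9² + 28·3.5²] / (230+29−2) = 32.3521, so s_p = 5.6879.
SE_diff = s_p·√(1/n₁ + 1/n₂) = 5.6879·√(1/230 + 1/29) = 1.1208.
t* = 2.341; margin = 2.341 × 1.1208 = 2.6238.
Difference = 20.4 − 8.4 = 12.0000.
12.0000 ± 2.6238 → (9.38, 14.62).

(9.38, 14.62)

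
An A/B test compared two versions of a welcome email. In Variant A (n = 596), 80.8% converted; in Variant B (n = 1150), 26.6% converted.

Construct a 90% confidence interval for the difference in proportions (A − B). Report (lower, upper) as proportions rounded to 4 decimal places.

The two standard errors are √(0.8080×0.1920/596) = 0.01613 and √(0.2660×0.7340/1150) = 0.01303.
Because the samples are independent, SE_diff = √(0.01613² + 0.01303²) = 0.02074.
Using z* = 1.645 for 90%, ME = 1.645 × 0.02074 = 0.03412.
p̂₁ − p̂₂ = 0.5420; interval 0.5420 ± 0.03412 gives (0.5079, 0.5761).

(0.5079, 0.5761)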